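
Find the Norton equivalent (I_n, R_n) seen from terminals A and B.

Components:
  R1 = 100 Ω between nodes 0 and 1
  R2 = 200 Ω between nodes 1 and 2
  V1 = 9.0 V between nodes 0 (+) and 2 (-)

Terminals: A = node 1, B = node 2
Find the Thévenin equivalent first; then I_n = V_th/R_th and R_n = R_th.
Step 1 — V_th is the open-circuit voltage V_A - V_B (nothing connected across the terminals).
Nodal analysis, taking node 2 as the 0 V reference.
Source V1 fixes V_0 = 9 V.
KCL at each unknown node (sum of currents leaving = 0; resistances in Ω):
  Node 1: (V_1 - 9)/100 + (V_1 - 0)/200 = 0
Collecting terms: 0.015 × V_1 = 0.09  =>  V_1 = 6 V
V_th = V_1 - V_2 = 6 - 0 = 6 V
Step 2 — R_th: zero the source — replace V1 by a short circuit (node 2 merges into node 0) — and find the resistance seen between A (node 1) and B (node 0).
Reduce the network between node 1 (A) and node 0 (B) by series/parallel combination:
  Rp1 = R1 ‖ R2 (parallel, both between nodes 0 and 1) = 1/(1/100 + 1/200) = 66.67 Ω
R_th = 66.67 Ω
I_n = V_th/R_th = 6/66.67 = 0.09 A, and R_n = R_th = 66.67 Ω

Final answer: I_n = 0.09 A, R_n = 66.67 Ω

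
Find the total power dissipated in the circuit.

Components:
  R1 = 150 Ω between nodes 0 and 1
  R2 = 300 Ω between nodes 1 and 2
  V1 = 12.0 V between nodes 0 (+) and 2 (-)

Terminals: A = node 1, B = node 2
Nodal analysis, taking node 2 as the 0 V reference.
Source V1 fixes V_0 = 12 V.
KCL at each unknown node (sum of currents leaving = 0; resistances in Ω):
  Node 1: (V_1 - 12)/150 + (V_1 - 0)/300 = 0
Collecting terms: 0.01 × V_1 = 0.08  =>  V_1 = 8 V
Power in each resistor, P = (ΔV)²/R:
  P_R1 = (12 - 8)²/150 = 0.1067 W
  P_R2 = (8 - 0)²/300 = 0.2133 W
P_total = P_R1 + P_R2 = 0.32 W

Final answer: 0.32 W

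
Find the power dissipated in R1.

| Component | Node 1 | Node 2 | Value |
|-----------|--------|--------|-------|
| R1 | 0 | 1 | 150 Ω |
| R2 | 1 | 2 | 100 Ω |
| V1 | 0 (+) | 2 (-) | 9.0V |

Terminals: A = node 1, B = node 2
Nodal analysis, taking node 2 as the 0 V reference.
Source V1 fixes V_0 = 9 V.
KCL at each unknown node (sum of currents leaving = 0; resistances in Ω):
  Node 1: (V_1 - 9)/150 + (V_1 - 0)/100 = 0
Collecting terms: 0.01667 × V_1 = 0.06  =>  V_1 = 3.6 V
I_R1 = (V_0 - V_1)/R1 = (9 - 3.6)/150 = 0.036 A
P_R1 = I_R1² × R1 = (0.036)² × 150 = 0.1944 W

Final answer: 0.1944 W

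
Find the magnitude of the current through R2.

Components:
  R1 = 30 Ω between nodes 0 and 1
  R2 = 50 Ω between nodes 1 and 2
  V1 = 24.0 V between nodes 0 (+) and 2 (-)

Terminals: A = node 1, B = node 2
Nodal analysis, taking node 2 as the 0 V reference.
Source V1 fixes V_0 = 24 V.
KCL at each unknown node (sum of currents leaving = 0; resistances in Ω):
  Node 1: (V_1 - 24)/30 + (V_1 - 0)/50 = 0
Collecting terms: 0.05333 × V_1 = 0.8  =>  V_1 = 15 V
I_R2 = (V_1 - V_2)/R2 = (15 - 0)/50 = 0.3 A
|I_R2| = 0.3 A

Final answer: |I_R2| = 0.3 A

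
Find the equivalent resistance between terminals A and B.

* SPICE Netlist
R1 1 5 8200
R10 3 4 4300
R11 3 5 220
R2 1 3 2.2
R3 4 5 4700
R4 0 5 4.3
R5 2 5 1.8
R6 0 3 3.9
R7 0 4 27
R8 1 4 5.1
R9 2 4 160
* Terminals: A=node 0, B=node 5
The network is not a plain series/parallel combination. Inject a 1 A test current into terminal A (node 0) and return it from terminal B (node 5); then R_eq = V_A / (1 A).
Nodal analysis, taking node 5 as the 0 V reference.
Current source I_test pushes 1 A into node 0 and draws it out of node 5.
KCL at each unknown node (sum of currents leaving = 0; resistances in Ω):
  Node 0: (V_0 - 0)/4.3 + (V_0 - V_3)/3.9 + (V_0 - V_4)/27 - 1 = 0
  Node 1: (V_1 - 0)/8200 + (V_1 - V_3)/2.2 + (V_1 - V_4)/5.1 = 0
  Node 2: (V_2 - 0)/1.8 + (V_2 - V_4)/160 = 0
  Node 3: (V_3 - V_0)/3.9 + (V_3 - V_1)/2.2 + (V_3 - V_4)/4300 + (V_3 - 0)/220 = 0
  Node 4: (V_4 - V_0)/27 + (V_4 - V_1)/5.1 + (V_4 - V_2)/160 + (V_4 - V_3)/4300 + (V_4 - 0)/4700 = 0
Collecting terms (coefficients in siemens):
  0.526·V_0 - 0.2564·V_3 - 0.03704·V_4 = 1
  0.6507·V_1 - 0.4545·V_3 - 0.1961·V_4 = 0
  0.5618·V_2 - 0.00625·V_4 = 0
  0.7157·V_3 - 0.2564·V_0 - 0.4545·V_1 - 0.0002326·V_4 = 0
  0.2398·V_4 - 0.03704·V_0 - 0.1961·V_1 - 0.00625·V_2 - 0.0002326·V_3 = 0
Solving these 5 simultaneous equations (Gaussian elimination) gives:
  V_0 = 4.114 V, V_1 = 3.946 V, V_2 = 0.04301 V, V_3 = 3.981 V
  V_4 = 3.866 V
R_eq = V_0 / 1 A = 4.114 Ω

Final answer: 4.114 Ω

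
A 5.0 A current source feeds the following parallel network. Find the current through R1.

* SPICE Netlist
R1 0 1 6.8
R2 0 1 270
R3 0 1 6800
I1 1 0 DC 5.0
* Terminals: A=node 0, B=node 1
All resistors sit directly between nodes 0 and 1, so they are in parallel and share one voltage V; the full source current 5 A splits among them.
1/R_par = 1/6.8 + 1/270 + 1/6800 = 0.1509 S  =>  R_par = 6.626 Ω
V = I × R_par = 5 × 6.626 = 33.13 V
I_R1 = V/R1 = 33.13/6.8 = 4.872 A

Final answer: 4.872 A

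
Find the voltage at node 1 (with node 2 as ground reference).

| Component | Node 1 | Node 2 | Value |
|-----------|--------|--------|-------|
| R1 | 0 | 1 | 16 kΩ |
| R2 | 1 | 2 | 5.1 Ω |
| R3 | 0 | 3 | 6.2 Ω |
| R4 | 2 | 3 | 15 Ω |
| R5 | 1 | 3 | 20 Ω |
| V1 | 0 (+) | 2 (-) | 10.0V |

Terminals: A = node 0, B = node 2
Nodal analysis, taking node 2 as the 0 V reference.
Source V1 fixes V_0 = 10 V.
KCL at each unknown node (sum of currents leaving = 0; resistances in Ω):
  Node 1: (V_1 - 10)/16000 + (V_1 - 0)/5.1 + (V_1 - V_3)/20 = 0
  Node 3: (V_3 - 10)/6.2 + (V_3 - 0)/15 + (V_3 - V_1)/20 = 0
Collecting terms (coefficients in siemens):
  0.2461·V_1 - 0.05·V_3 = 0.000625
  0.278·V_3 - 0.05·V_1 = 1.613
Determinant D = (0.2461)(0.278) - (-0.05)(-0.05) = 0.06592
V_1 = [(0.000625)(0.278) - (-0.05)(1.613)]/D = 1.226 V
V_3 = [(0.2461)(1.613) - (0.000625)(-0.05)]/D = 6.023 V
The requested potential is V_1 = 1.226 V.

Final answer: V_1 = 1.226 V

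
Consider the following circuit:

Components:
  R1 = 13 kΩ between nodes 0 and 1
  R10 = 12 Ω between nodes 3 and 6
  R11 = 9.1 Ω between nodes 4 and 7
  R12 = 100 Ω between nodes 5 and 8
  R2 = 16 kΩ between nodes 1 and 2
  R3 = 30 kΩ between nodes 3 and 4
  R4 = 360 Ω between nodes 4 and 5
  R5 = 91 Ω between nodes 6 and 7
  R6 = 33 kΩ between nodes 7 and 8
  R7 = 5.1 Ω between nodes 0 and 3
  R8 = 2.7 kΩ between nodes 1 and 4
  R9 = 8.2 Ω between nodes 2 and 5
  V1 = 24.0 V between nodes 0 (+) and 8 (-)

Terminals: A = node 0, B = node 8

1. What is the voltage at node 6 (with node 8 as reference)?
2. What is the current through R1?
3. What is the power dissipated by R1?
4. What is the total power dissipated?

Nodal analysis, taking node 8 as the 0 V reference.
Source V1 fixes V_0 = 24 V.
KCL at each unknown node (sum of currents leaving = 0; resistances in Ω):
  Node 1: (V_1 - 24)/13000 + (V_1 - V_2)/16000 + (V_1 - V_4)/2700 = 0
  Node 2: (V_2 - V_1)/16000 + (V_2 - V_5)/8.2 = 0
  Node 3: (V_3 - V_4)/30000 + (V_3 - 24)/5.1 + (V_3 - V_6)/12 = 0
  Node 4: (V_4 - V_3)/30000 + (V_4 - V_5)/360 + (V_4 - V_1)/2700 + (V_4 - V_7)/9.1 = 0
  Node 5: (V_5 - V_4)/360 + (V_5 - V_2)/8.2 + (V_5 - 0)/100 = 0
  Node 6: (V_6 - V_7)/91 + (V_6 - V_3)/12 = 0
  Node 7: (V_7 - V_6)/91 + (V_7 - 0)/33000 + (V_7 - V_4)/9.1 = 0
Collecting terms (coefficients in siemens):
  0.0005098·V_1 - 0.0000625·V_2 - 0.0003704·V_4 = 0.001846
  0.122·V_2 - 0.0000625·V_1 - 0.122·V_5 = 0
  0.2794·V_3 - 0.00003333·V_4 - 0.08333·V_6 = 4.706
  0.1131·V_4 - 0.0003704·V_1 - 0.00003333·V_3 - 0.002778·V_5 - 0.1099·V_7 = 0
  0.1347·V_5 - 0.122·V_2 - 0.002778·V_4 = 0
  0.09432·V_6 - 0.08333·V_3 - 0.01099·V_7 = 0
  0.1209·V_7 - 0.1099·V_4 - 0.01099·V_6 = 0
Solving these 7 simultaneous equations (Gaussian elimination) gives:
  V_1 = 17.99 V, V_2 = 4.22 V, V_3 = 23.78 V, V_4 = 19.07 V
  V_5 = 4.213 V, V_6 = 23.28 V, V_7 = 19.45 V
Part 1:
  Read off the nodal solution: V_6 = 23.28 V
Part 2:
  I_R1 = (V_0 - V_1)/R1 = (24 - 17.99)/13000 = 0.000462 A
  Magnitude: I_R1 = 0.000462 A
Part 3:
  I_R1 = (V_0 - V_1)/R1 = (24 - 17.99)/13000 = 0.000462 A
  P_R1 = I_R1² × R1 = (0.000462)² × 13000 = 0.002775 W
Part 4:
  Power in each resistor, P = (ΔV)²/R:
    P_R1 = (24 - 17.99)²/13000 = 0.002775 W
    P_R2 = (17.99 - 4.22)²/16000 = 0.01186 W
    P_R3 = (23.78 - 19.07)²/30000 = 0.0007408 W
    P_R4 = (19.07 - 4.213)²/360 = 0.6132 W
    P_R5 = (23.28 - 19.45)²/91 = 0.1613 W
    P_R6 = (19.45 - 0)²/33000 = 0.01146 W
    P_R7 = (24 - 23.78)²/5.1 = 0.009107 W
    P_R8 = (17.99 - 19.07)²/2700 = 0.0004294 W
    P_R9 = (4.22 - 4.213)²/8.2 = 0.000006077 W
    P_R10 = (23.78 - 23.28)²/12 = 0.02127 W
    P_R11 = (19.07 - 19.45)²/9.1 = 0.01568 W
    P_R12 = (4.213 - 0)²/100 = 0.1775 W
  P_total = P_R1 + P_R2 + P_R3 + P_R4 + P_R5 + P_R6 + P_R7 + P_R8 + P_R9 + P_R10 + P_R11 + P_R12 = 1.025 W

Final answers:
1. V_6 = 23.28 V
2. I_R1 = 0.000462 A
3. P_R1 = 0.002775 W
4. P_total = 1.025 W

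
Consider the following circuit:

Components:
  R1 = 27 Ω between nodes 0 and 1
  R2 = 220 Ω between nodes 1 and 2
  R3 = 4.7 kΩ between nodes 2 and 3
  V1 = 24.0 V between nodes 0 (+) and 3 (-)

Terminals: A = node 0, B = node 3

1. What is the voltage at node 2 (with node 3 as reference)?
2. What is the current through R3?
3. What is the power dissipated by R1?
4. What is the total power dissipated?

Nodal analysis, taking node 3 as the 0 V reference.
Source V1 fixes V_0 = 24 V.
KCL at each unknown node (sum of currents leaving = 0; resistances in Ω):
  Node 1: (V_1 - 24)/27 + (V_1 - V_2)/220 = 0
  Node 2: (V_2 - V_1)/220 + (V_2 - 0)/4700 = 0
Collecting terms (coefficients in siemens):
  0.04158·V_1 - 0.004545·V_2 = 0.8889
  0.004758·V_2 - 0.004545·V_1 = 0
Determinant D = (0.04158)(0.004758) - (-0.004545)(-0.004545) = 0.0001772
V_1 = [(0.8889)(0.004758) - (-0.004545)(0)]/D = 23.87 V
V_2 = [(0.04158)(0) - (0.8889)(-0.004545)]/D = 22.8 V
Part 1:
  Read off the nodal solution: V_2 = 22.8 V
Part 2:
  I_R3 = (V_2 - V_3)/R3 = (22.8 - 0)/4700 = 0.004851 A
  Magnitude: I_R3 = 0.004851 A
Part 3:
  I_R1 = (V_0 - V_1)/R1 = (24 - 23.87)/27 = 0.004851 A
  P_R1 = I_R1² × R1 = (0.004851)² × 27 = 0.0006355 W
Part 4:
  Power in each resistor, P = (ΔV)²/R:
    P_R1 = (24 - 23.87)²/27 = 0.0006355 W
    P_R2 = (23.87 - 22.8)²/220 = 0.005178 W
    P_R3 = (22.8 - 0)²/4700 = 0.1106 W
  P_total = P_R1 + P_R2 + P_R3 = 0.1164 W

Final answers:
1. V_2 = 22.8 V
2. I_R3 = 0.004851 A
3. P_R1 = 0.0006355 W
4. P_total = 0.1164 W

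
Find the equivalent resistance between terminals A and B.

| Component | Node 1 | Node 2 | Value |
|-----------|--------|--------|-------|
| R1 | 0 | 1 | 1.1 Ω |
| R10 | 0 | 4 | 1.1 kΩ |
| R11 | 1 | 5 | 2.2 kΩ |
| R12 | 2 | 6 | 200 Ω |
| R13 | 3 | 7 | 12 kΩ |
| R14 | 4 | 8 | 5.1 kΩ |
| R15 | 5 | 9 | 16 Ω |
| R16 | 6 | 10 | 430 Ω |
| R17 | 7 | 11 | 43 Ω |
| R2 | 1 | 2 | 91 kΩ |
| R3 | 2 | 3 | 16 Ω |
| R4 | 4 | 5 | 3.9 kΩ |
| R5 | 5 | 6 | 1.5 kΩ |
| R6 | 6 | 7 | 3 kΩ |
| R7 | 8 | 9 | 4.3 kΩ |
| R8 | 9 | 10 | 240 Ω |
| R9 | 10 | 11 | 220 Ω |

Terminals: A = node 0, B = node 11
The network is not a plain series/parallel combination. Inject a 1 A test current into terminal A (node 0) and return it from terminal B (node 11); then R_eq = V_A / (1 A).
Nodal analysis, taking node 11 as the 0 V reference.
Current source I_test pushes 1 A into node 0 and draws it out of node 11.
KCL at each unknown node (sum of currents leaving = 0; resistances in Ω):
  Node 0: (V_0 - V_1)/1.1 + (V_0 - V_4)/1100 - 1 = 0
  Node 1: (V_1 - V_0)/1.1 + (V_1 - V_2)/91000 + (V_1 - V_5)/2200 = 0
  Node 2: (V_2 - V_1)/91000 + (V_2 - V_3)/16 + (V_2 - V_6)/200 = 0
  Node 3: (V_3 - V_2)/16 + (V_3 - V_7)/12000 = 0
  Node 4: (V_4 - V_0)/1100 + (V_4 - V_5)/3900 + (V_4 - V_8)/5100 = 0
  Node 5: (V_5 - V_1)/2200 + (V_5 - V_4)/3900 + (V_5 - V_6)/1500 + (V_5 - V_9)/16 = 0
  Node 6: (V_6 - V_2)/200 + (V_6 - V_5)/1500 + (V_6 - V_7)/3000 + (V_6 - V_10)/430 = 0
  Node 7: (V_7 - V_3)/12000 + (V_7 - V_6)/3000 + (V_7 - 0)/43 = 0
  Node 8: (V_8 - V_4)/5100 + (V_8 - V_9)/4300 = 0
  Node 9: (V_9 - V_5)/16 + (V_9 - V_8)/4300 + (V_9 - V_10)/240 = 0
  Node 10: (V_10 - V_6)/430 + (V_10 - V_9)/240 + (V_10 - 0)/220 = 0
Collecting terms (coefficients in siemens):
  0.91·V_0 - 0.9091·V_1 - 0.0009091·V_4 = 1
  0.9096·V_1 - 0.9091·V_0 - 0.00001099·V_2 - 0.0004545·V_5 = 0
  0.06751·V_2 - 0.00001099·V_1 - 0.0625·V_3 - 0.005·V_6 = 0
  0.06258·V_3 - 0.0625·V_2 - 0.00008333·V_7 = 0
  0.001362·V_4 - 0.0009091·V_0 - 0.0002564·V_5 - 0.0001961·V_8 = 0
  0.06388·V_5 - 0.0004545·V_1 - 0.0002564·V_4 - 0.0006667·V_6 - 0.0625·V_9 = 0
  0.008326·V_6 - 0.005·V_2 - 0.0006667·V_5 - 0.0003333·V_7 - 0.002326·V_10 = 0
  0.02367·V_7 - 0.00008333·V_3 - 0.0003333·V_6 = 0
  0.0004286·V_8 - 0.0001961·V_4 - 0.0002326·V_9 = 0
  0.0669·V_9 - 0.0625·V_5 - 0.0002326·V_8 - 0.004167·V_10 = 0
  0.01104·V_10 - 0.002326·V_6 - 0.004167·V_9 = 0
Solving these 11 simultaneous equations (Gaussian elimination) gives:
  V_0 = 1793 V, V_1 = 1792 V, V_2 = 223.2 V, V_3 = 222.9 V
  V_4 = 1399 V, V_5 = 416.8 V, V_6 = 223.4 V, V_7 = 3.931 V
  V_8 = 859.7 V, V_9 = 404.8 V, V_10 = 199.9 V
R_eq = V_0 / 1 A = 1793 Ω = 1.793 kΩ

Final answer: 1.793 kΩ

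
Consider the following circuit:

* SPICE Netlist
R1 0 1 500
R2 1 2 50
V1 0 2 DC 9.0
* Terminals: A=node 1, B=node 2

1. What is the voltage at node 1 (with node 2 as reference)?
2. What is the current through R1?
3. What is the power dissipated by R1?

Nodal analysis, taking node 2 as the 0 V reference.
Source V1 fixes V_0 = 9 V.
KCL at each unknown node (sum of currents leaving = 0; resistances in Ω):
  Node 1: (V_1 - 9)/500 + (V_1 - 0)/50 = 0
Collecting terms: 0.022 × V_1 = 0.018  =>  V_1 = 0.8182 V
Part 1:
  Read off the nodal solution: V_1 = 0.8182 V
Part 2:
  I_R1 = (V_0 - V_1)/R1 = (9 - 0.8182)/500 = 0.01636 A
  Magnitude: I_R1 = 0.01636 A
Part 3:
  I_R1 = (V_0 - V_1)/R1 = (9 - 0.8182)/500 = 0.01636 A
  P_R1 = I_R1² × R1 = (0.01636)² × 500 = 0.1339 W

Final answers:
1. V_1 = 0.8182 V
2. I_R1 = 0.01636 A
3. P_R1 = 0.1339 W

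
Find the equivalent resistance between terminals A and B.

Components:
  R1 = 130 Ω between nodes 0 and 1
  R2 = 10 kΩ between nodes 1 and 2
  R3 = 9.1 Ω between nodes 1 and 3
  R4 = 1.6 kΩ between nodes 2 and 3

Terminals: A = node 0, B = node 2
Reduce the network between node 0 (A) and node 2 (B) by series/parallel combination:
  Rs1 = R3 + R4 (series, joined only at node 3) = 9.1 + 1600 = 1609 Ω
  Rp1 = R2 ‖ Rs1 (parallel, both between nodes 1 and 2) = 1/(1/10000 + 1/1609) = 1386 Ω
  Rs2 = R1 + Rp1 (series, joined only at node 1) = 130 + 1386 = 1516 Ω
R_eq = 1.516 kΩ

Final answer: 1.516 kΩ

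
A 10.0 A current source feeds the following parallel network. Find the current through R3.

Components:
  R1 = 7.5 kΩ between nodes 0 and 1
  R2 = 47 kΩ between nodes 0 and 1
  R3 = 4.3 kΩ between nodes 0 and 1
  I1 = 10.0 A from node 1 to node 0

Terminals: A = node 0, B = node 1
All resistors sit directly between nodes 0 and 1, so they are in parallel and share one voltage V; the full source current 10 A splits among them.
1/R_par = 1/7500 + 1/47000 + 1/4300 = 0.0003872 S  =>  R_par = 2583 Ω
V = I × R_par = 10 × 2583 = 25830 V
I_R3 = V/R3 = 25830/4300 = 6.007 A

Final answer: 6.007 A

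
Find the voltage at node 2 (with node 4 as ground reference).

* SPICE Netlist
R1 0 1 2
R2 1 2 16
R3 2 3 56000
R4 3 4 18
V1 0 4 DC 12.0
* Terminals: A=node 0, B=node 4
Nodal analysis, taking node 4 as the 0 V reference.
Source V1 fixes V_0 = 12 V.
KCL at each unknown node (sum of currents leaving = 0; resistances in Ω):
  Node 1: (V_1 - 12)/2 + (V_1 - V_2)/16 = 0
  Node 2: (V_2 - V_1)/16 + (V_2 - V_3)/56000 = 0
  Node 3: (V_3 - V_2)/56000 + (V_3 - 0)/18 = 0
Collecting terms (coefficients in siemens):
  0.5625·V_1 - 0.0625·V_2 = 6
  0.06252·V_2 - 0.0625·V_1 - 0.00001786·V_3 = 0
  0.05557·V_3 - 0.00001786·V_2 = 0
Solving these 3 simultaneous equations (Gaussian elimination) gives:
  V_1 = 12 V, V_2 = 12 V, V_3 = 0.003855 V
The requested potential is V_2 = 12 V.

Final answer: V_2 = 12 V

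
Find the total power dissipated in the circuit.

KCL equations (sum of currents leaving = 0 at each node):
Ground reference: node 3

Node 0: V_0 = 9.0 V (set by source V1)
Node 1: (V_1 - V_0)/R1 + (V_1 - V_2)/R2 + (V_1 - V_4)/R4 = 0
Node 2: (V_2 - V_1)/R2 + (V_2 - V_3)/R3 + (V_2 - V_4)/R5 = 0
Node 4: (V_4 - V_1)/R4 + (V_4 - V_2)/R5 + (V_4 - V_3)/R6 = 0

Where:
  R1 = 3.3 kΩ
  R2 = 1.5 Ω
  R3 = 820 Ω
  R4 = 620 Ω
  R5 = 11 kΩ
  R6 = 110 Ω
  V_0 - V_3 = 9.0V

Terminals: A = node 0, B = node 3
Nodal analysis, taking node 3 as the 0 V reference.
Source V1 fixes V_0 = 9 V.
KCL at each unknown node (sum of currents leaving = 0; resistances in Ω):
  Node 1: (V_1 - 9)/3300 + (V_1 - V_2)/1.5 + (V_1 - V_4)/620 = 0
  Node 2: (V_2 - V_1)/1.5 + (V_2 - 0)/820 + (V_2 - V_4)/11000 = 0
  Node 4: (V_4 - V_1)/620 + (V_4 - V_2)/11000 + (V_4 - 0)/110 = 0
Collecting terms (coefficients in siemens):
  0.6686·V_1 - 0.6667·V_2 - 0.001613·V_4 = 0.002727
  0.668·V_2 - 0.6667·V_1 - 0.00009091·V_4 = 0
  0.01079·V_4 - 0.001613·V_1 - 0.00009091·V_2 = 0
Solving these 3 simultaneous equations (Gaussian elimination) gives:
  V_1 = 0.923 V, V_2 = 0.9212 V, V_4 = 0.1457 V
Power in each resistor, P = (ΔV)²/R:
  P_R1 = (9 - 0.923)²/3300 = 0.01977 W
  P_R2 = (0.923 - 0.9212)²/1.5 = 0.000002138 W
  P_R3 = (0.9212 - 0)²/820 = 0.001035 W
  P_R4 = (0.923 - 0.1457)²/620 = 0.0009745 W
  P_R5 = (0.9212 - 0.1457)²/11000 = 0.00005467 W
  P_R6 = (0 - 0.1457)²/110 = 0.0001929 W
P_total = P_R1 + P_R2 + P_R3 + P_R4 + P_R5 + P_R6 = 0.02203 W

Final answer: 0.02203 W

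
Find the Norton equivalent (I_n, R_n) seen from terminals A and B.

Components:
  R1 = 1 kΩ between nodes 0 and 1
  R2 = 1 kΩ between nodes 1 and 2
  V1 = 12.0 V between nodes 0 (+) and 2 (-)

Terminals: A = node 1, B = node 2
Find the Thévenin equivalent first; then I_n = V_th/R_th and R_n = R_th.
Step 1 — V_th is the open-circuit voltage V_A - V_B (nothing connected across the terminals).
Nodal analysis, taking node 2 as the 0 V reference.
Source V1 fixes V_0 = 12 V.
KCL at each unknown node (sum of currents leaving = 0; resistances in Ω):
  Node 1: (V_1 - 12)/1000 + (V_1 - 0)/1000 = 0
Collecting terms: 0.002 × V_1 = 0.012  =>  V_1 = 6 V
V_th = V_1 - V_2 = 6 - 0 = 6 V
Step 2 — R_th: zero the source — replace V1 by a short circuit (node 2 merges into node 0) — and find the resistance seen between A (node 1) and B (node 0).
Reduce the network between node 1 (A) and node 0 (B) by series/parallel combination:
  Rp1 = R1 ‖ R2 (parallel, both between nodes 0 and 1) = 1/(1/1000 + 1/1000) = 500 Ω
R_th = 500 Ω
I_n = V_th/R_th = 6/500 = 0.012 A, and R_n = R_th = 500 Ω

Final answer: I_n = 0.012 A, R_n = 500 Ω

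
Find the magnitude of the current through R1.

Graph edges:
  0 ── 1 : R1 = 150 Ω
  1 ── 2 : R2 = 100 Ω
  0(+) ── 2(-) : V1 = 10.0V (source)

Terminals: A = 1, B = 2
Nodal analysis, taking node 2 as the 0 V reference.
Source V1 fixes V_0 = 10 V.
KCL at each unknown node (sum of currents leaving = 0; resistances in Ω):
  Node 1: (V_1 - 10)/150 + (V_1 - 0)/100 = 0
Collecting terms: 0.01667 × V_1 = 0.06667  =>  V_1 = 4 V
I_R1 = (V_0 - V_1)/R1 = (10 - 4)/150 = 0.04 A
|I_R1| = 0.04 A

Final answer: |I_R1| = 0.04 A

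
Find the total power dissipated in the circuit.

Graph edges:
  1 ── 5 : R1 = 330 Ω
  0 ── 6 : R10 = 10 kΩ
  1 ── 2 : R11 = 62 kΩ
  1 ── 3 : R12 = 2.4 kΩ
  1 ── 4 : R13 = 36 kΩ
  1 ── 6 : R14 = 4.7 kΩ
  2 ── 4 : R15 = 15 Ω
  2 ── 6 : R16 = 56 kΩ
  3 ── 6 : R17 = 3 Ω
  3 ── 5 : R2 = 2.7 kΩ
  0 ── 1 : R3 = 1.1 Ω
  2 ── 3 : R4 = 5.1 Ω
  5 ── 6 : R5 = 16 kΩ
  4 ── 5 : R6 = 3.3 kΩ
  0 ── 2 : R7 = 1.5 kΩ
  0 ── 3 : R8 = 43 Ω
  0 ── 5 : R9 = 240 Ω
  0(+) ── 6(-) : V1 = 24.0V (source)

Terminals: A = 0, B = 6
Nodal analysis, taking node 6 as the 0 V reference.
Source V1 fixes V_0 = 24 V.
KCL at each unknown node (sum of currents leaving = 0; resistances in Ω):
  Node 1: (V_1 - V_5)/330 + (V_1 - 24)/1.1 + (V_1 - V_2)/62000 + (V_1 - V_3)/2400 + (V_1 - V_4)/36000 + (V_1 - 0)/4700 = 0
  Node 2: (V_2 - V_3)/5.1 + (V_2 - 24)/1500 + (V_2 - V_1)/62000 + (V_2 - V_4)/15 + (V_2 - 0)/56000 = 0
  Node 3: (V_3 - V_5)/2700 + (V_3 - V_2)/5.1 + (V_3 - 24)/43 + (V_3 - V_1)/2400 + (V_3 - 0)/3 = 0
  Node 4: (V_4 - V_5)/3300 + (V_4 - V_1)/36000 + (V_4 - V_2)/15 = 0
  Node 5: (V_5 - V_1)/330 + (V_5 - V_3)/2700 + (V_5 - 0)/16000 + (V_5 - V_4)/3300 + (V_5 - 24)/240 = 0
Collecting terms (coefficients in siemens):
  0.9128·V_1 - 0.00001613·V_2 - 0.0004167·V_3 - 0.00002778·V_4 - 0.00303·V_5 = 21.82
  0.2634·V_2 - 0.00001613·V_1 - 0.1961·V_3 - 0.06667·V_4 = 0.016
  0.5535·V_3 - 0.0004167·V_1 - 0.1961·V_2 - 0.0003704·V_5 = 0.5581
  0.067·V_4 - 0.00002778·V_1 - 0.06667·V_2 - 0.000303·V_5 = 0
  0.007933·V_5 - 0.00303·V_1 - 0.0003704·V_3 - 0.000303·V_4 = 0.1
Solving these 5 simultaneous equations (Gaussian elimination) gives:
  V_1 = 23.98 V, V_2 = 1.785 V, V_3 = 1.673 V, V_4 = 1.885 V
  V_5 = 21.91 V
Power in each resistor, P = (ΔV)²/R:
  P_R1 = (23.98 - 21.91)²/330 = 0.01288 W
  P_R2 = (1.673 - 21.91)²/2700 = 0.1517 W
  P_R3 = (24 - 23.98)²/1.1 = 0.0005138 W
  P_R4 = (1.785 - 1.673)²/5.1 = 0.002428 W
  P_R5 = (21.91 - 0)²/16000 = 0.03002 W
  P_R6 = (1.885 - 21.91)²/3300 = 0.1216 W
  P_R7 = (24 - 1.785)²/1500 = 0.329 W
  P_R8 = (24 - 1.673)²/43 = 11.59 W
  P_R9 = (24 - 21.91)²/240 = 0.01812 W
  P_R10 = (24 - 0)²/10000 = 0.0576 W
  P_R11 = (23.98 - 1.785)²/62000 = 0.007943 W
  P_R12 = (23.98 - 1.673)²/2400 = 0.2073 W
  P_R13 = (23.98 - 1.885)²/36000 = 0.01356 W
  P_R14 = (23.98 - 0)²/4700 = 0.1223 W
  P_R15 = (1.785 - 1.885)²/15 = 0.00067 W
  P_R16 = (1.785 - 0)²/56000 = 0.00005688 W
  P_R17 = (1.673 - 0)²/3 = 0.9335 W
P_total = P_R1 + P_R2 + P_R3 + P_R4 + P_R5 + P_R6 + P_R7 + P_R8 + P_R9 + P_R10 + P_R11 + P_R12 + P_R13 + P_R14 + P_R15 + P_R16 + P_R17 = 13.6 W

Final answer: 13.6 W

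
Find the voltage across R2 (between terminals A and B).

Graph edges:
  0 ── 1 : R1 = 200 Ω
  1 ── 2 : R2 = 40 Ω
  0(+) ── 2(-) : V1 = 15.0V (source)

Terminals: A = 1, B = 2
R1 and R2 are in series across V1 (node 0 → node 1 → node 2), and the output A–B is taken across R2, so this is a voltage divider.
Series current: I = V1/(R1 + R2) = 15/(200 + 40) = 15/240 = 0.0625 A
V_R2 = I × R2 = V1 × R2/(R1 + R2) = 15 × 40/240 = 2.5 V

Final answer: 2.5 V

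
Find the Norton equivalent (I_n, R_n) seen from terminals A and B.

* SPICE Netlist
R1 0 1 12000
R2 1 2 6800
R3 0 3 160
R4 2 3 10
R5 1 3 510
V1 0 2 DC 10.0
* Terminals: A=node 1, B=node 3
Find the Thévenin equivalent first; then I_n = V_th/R_th and R_n = R_th.
Step 1 — V_th is the open-circuit voltage V_A - V_B (nothing connected across the terminals).
Nodal analysis, taking node 2 as the 0 V reference.
Source V1 fixes V_0 = 10 V.
KCL at each unknown node (sum of currents leaving = 0; resistances in Ω):
  Node 1: (V_1 - 10)/12000 + (V_1 - 0)/6800 + (V_1 - V_3)/510 = 0
  Node 3: (V_3 - 10)/160 + (V_3 - 0)/10 + (V_3 - V_1)/510 = 0
Collecting terms (coefficients in siemens):
  0.002191·V_1 - 0.001961·V_3 = 0.0008333
  0.1082·V_3 - 0.001961·V_1 = 0.0625
Determinant D = (0.002191)(0.1082) - (-0.001961)(-0.001961) = 0.0002333
V_1 = [(0.0008333)(0.1082) - (-0.001961)(0.0625)]/D = 0.9119 V
V_3 = [(0.002191)(0.0625) - (0.0008333)(-0.001961)]/D = 0.5941 V
V_th = V_1 - V_3 = 0.9119 - 0.5941 = 0.3178 V
Step 2 — R_th: zero the source — replace V1 by a short circuit (node 2 merges into node 0) — and find the resistance seen between A (node 1) and B (node 3).
Reduce the network between node 1 (A) and node 3 (B) by series/parallel combination:
  Rp1 = R1 ‖ R2 (parallel, both between nodes 0 and 1) = 1/(1/12000 + 1/6800) = 4340 Ω
  Rp2 = R3 ‖ R4 (parallel, both between nodes 0 and 3) = 1/(1/160 + 1/10) = 9.412 Ω
  Rs1 = Rp1 + Rp2 (series, joined only at node 0) = 4340 + 9.412 = 4350 Ω
  Rp3 = R5 ‖ Rs1 (parallel, both between nodes 1 and 3) = 1/(1/510 + 1/4350) = 456.5 Ω
R_th = 456.5 Ω
I_n = V_th/R_th = 0.3178/456.5 = 0.0006963 A, and R_n = R_th = 456.5 Ω

Final answer: I_n = 0.0006963 A, R_n = 456.5 Ω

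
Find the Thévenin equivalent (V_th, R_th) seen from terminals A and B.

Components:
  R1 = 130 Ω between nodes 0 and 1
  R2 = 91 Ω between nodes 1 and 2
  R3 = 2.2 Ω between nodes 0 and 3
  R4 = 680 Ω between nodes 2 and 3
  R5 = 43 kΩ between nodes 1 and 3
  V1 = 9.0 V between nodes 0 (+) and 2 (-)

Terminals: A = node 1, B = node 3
Step 1 — V_th is the open-circuit voltage V_A - V_B (nothing connected across the terminals).
Nodal analysis, taking node 2 as the 0 V reference.
Source V1 fixes V_0 = 9 V.
KCL at each unknown node (sum of currents leaving = 0; resistances in Ω):
  Node 1: (V_1 - 9)/130 + (V_1 - 0)/91 + (V_1 - V_3)/43000 = 0
  Node 3: (V_3 - 9)/2.2 + (V_3 - 0)/680 + (V_3 - V_1)/43000 = 0
Collecting terms (coefficients in siemens):
  0.0187·V_1 - 0.00002326·V_3 = 0.06923
  0.456·V_3 - 0.00002326·V_1 = 4.091
Determinant D = (0.0187)(0.456) - (-0.00002326)(-0.00002326) = 0.00853
V_1 = [(0.06923)(0.456) - (-0.00002326)(4.091)]/D = 3.712 V
V_3 = [(0.0187)(4.091) - (0.06923)(-0.00002326)]/D = 8.971 V
V_th = V_1 - V_3 = 3.712 - 8.971 = -5.258 V
Step 2 — R_th: zero the source — replace V1 by a short circuit (node 2 merges into node 0) — and find the resistance seen between A (node 1) and B (node 3).
Reduce the network between node 1 (A) and node 3 (B) by series/parallel combination:
  Rp1 = R1 ‖ R2 (parallel, both between nodes 0 and 1) = 1/(1/130 + 1/91) = 53.53 Ω
  Rp2 = R3 ‖ R4 (parallel, both between nodes 0 and 3) = 1/(1/2.2 + 1/680) = 2.193 Ω
  Rs1 = Rp1 + Rp2 (series, joined only at node 0) = 53.53 + 2.193 = 55.72 Ω
  Rp3 = R5 ‖ Rs1 (parallel, both between nodes 1 and 3) = 1/(1/43000 + 1/55.72) = 55.65 Ω
R_th = 55.65 Ω

Final answer: V_th = -5.258 V, R_th = 55.65 Ω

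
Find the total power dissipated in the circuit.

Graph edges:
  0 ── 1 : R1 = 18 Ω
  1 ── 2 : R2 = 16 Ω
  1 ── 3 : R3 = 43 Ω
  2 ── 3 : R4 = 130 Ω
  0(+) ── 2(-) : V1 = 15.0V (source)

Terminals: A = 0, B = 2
Nodal analysis, taking node 2 as the 0 V reference.
Source V1 fixes V_0 = 15 V.
KCL at each unknown node (sum of currents leaving = 0; resistances in Ω):
  Node 1: (V_1 - 15)/18 + (V_1 - 0)/16 + (V_1 - V_3)/43 = 0
  Node 3: (V_3 - V_1)/43 + (V_3 - 0)/130 = 0
Collecting terms (coefficients in siemens):
  0.1413·V_1 - 0.02326·V_3 = 0.8333
  0.03095·V_3 - 0.02326·V_1 = 0
Determinant D = (0.1413)(0.03095) - (-0.02326)(-0.02326) = 0.003832
V_1 = [(0.8333)(0.03095) - (-0.02326)(0)]/D = 6.729 V
V_3 = [(0.1413)(0) - (0.8333)(-0.02326)]/D = 5.057 V
Power in each resistor, P = (ΔV)²/R:
  P_R1 = (15 - 6.729)²/18 = 3.8 W
  P_R2 = (6.729 - 0)²/16 = 2.83 W
  P_R3 = (6.729 - 5.057)²/43 = 0.06506 W
  P_R4 = (0 - 5.057)²/130 = 0.1967 W
P_total = P_R1 + P_R2 + P_R3 + P_R4 = 6.892 W

Final answer: 6.892 W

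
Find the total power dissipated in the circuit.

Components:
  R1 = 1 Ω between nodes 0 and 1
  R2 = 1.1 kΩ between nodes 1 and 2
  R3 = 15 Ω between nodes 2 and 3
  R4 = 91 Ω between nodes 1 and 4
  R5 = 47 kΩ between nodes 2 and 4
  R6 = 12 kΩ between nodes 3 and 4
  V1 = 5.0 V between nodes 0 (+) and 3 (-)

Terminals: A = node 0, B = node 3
Nodal analysis, taking node 3 as the 0 V reference.
Source V1 fixes V_0 = 5 V.
KCL at each unknown node (sum of currents leaving = 0; resistances in Ω):
  Node 1: (V_1 - 5)/1 + (V_1 - V_2)/1100 + (V_1 - V_4)/91 = 0
  Node 2: (V_2 - V_1)/1100 + (V_2 - 0)/15 + (V_2 - V_4)/47000 = 0
  Node 4: (V_4 - V_1)/91 + (V_4 - V_2)/47000 + (V_4 - 0)/12000 = 0
Collecting terms (coefficients in siemens):
  1.012·V_1 - 0.0009091·V_2 - 0.01099·V_4 = 5
  0.0676·V_2 - 0.0009091·V_1 - 0.00002128·V_4 = 0
  0.01109·V_4 - 0.01099·V_1 - 0.00002128·V_2 = 0
Solving these 3 simultaneous equations (Gaussian elimination) gives:
  V_1 = 4.995 V, V_2 = 0.06873 V, V_4 = 4.948 V
Power in each resistor, P = (ΔV)²/R:
  P_R1 = (5 - 4.995)²/1 = 0.00002495 W
  P_R2 = (4.995 - 0.06873)²/1100 = 0.02206 W
  P_R3 = (0.06873 - 0)²/15 = 0.000315 W
  P_R4 = (4.995 - 4.948)²/91 = 0.00002424 W
  P_R5 = (0.06873 - 4.948)²/47000 = 0.0005065 W
  P_R6 = (0 - 4.948)²/12000 = 0.00204 W
P_total = P_R1 + P_R2 + P_R3 + P_R4 + P_R5 + P_R6 = 0.02497 W

Final answer: 0.02497 W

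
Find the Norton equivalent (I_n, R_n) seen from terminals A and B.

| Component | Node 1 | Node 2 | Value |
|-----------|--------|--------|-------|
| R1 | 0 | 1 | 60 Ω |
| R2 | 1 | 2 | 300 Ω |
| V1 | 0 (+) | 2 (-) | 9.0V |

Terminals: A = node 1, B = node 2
Find the Thévenin equivalent first; then I_n = V_th/R_th and R_n = R_th.
Step 1 — V_th is the open-circuit voltage V_A - V_B (nothing connected across the terminals).
Nodal analysis, taking node 2 as the 0 V reference.
Source V1 fixes V_0 = 9 V.
KCL at each unknown node (sum of currents leaving = 0; resistances in Ω):
  Node 1: (V_1 - 9)/60 + (V_1 - 0)/300 = 0
Collecting terms: 0.02 × V_1 = 0.15  =>  V_1 = 7.5 V
V_th = V_1 - V_2 = 7.5 - 0 = 7.5 V
Step 2 — R_th: zero the source — replace V1 by a short circuit (node 2 merges into node 0) — and find the resistance seen between A (node 1) and B (node 0).
Reduce the network between node 1 (A) and node 0 (B) by series/parallel combination:
  Rp1 = R1 ‖ R2 (parallel, both between nodes 0 and 1) = 1/(1/60 + 1/300) = 50 Ω
R_th = 50 Ω
I_n = V_th/R_th = 7.5/50 = 0.15 A, and R_n = R_th = 50 Ω

Final answer: I_n = 0.15 A, R_n = 50 Ω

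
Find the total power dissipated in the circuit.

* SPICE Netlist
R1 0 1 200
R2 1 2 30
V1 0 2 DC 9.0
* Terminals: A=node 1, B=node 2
Nodal analysis, taking node 2 as the 0 V reference.
Source V1 fixes V_0 = 9 V.
KCL at each unknown node (sum of currents leaving = 0; resistances in Ω):
  Node 1: (V_1 - 9)/200 + (V_1 - 0)/30 = 0
Collecting terms: 0.03833 × V_1 = 0.045  =>  V_1 = 1.174 V
Power in each resistor, P = (ΔV)²/R:
  P_R1 = (9 - 1.174)²/200 = 0.3062 W
  P_R2 = (1.174 - 0)²/30 = 0.04594 W
P_total = P_R1 + P_R2 = 0.3522 W

Final answer: 0.3522 W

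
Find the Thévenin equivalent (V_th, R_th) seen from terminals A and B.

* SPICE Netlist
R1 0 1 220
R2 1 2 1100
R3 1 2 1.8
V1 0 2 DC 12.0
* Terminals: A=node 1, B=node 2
Step 1 — V_th is the open-circuit voltage V_A - V_B (nothing connected across the terminals).
Nodal analysis, taking node 2 as the 0 V reference.
Source V1 fixes V_0 = 12 V.
KCL at each unknown node (sum of currents leaving = 0; resistances in Ω):
  Node 1: (V_1 - 12)/220 + (V_1 - 0)/1100 + (V_1 - 0)/1.8 = 0
Collecting terms: 0.561 × V_1 = 0.05455  =>  V_1 = 0.09723 V
V_th = V_1 - V_2 = 0.09723 - 0 = 0.09723 V
Step 2 — R_th: zero the source — replace V1 by a short circuit (node 2 merges into node 0) — and find the resistance seen between A (node 1) and B (node 0).
Reduce the network between node 1 (A) and node 0 (B) by series/parallel combination:
  Rp1 = R1 ‖ R2 ‖ R3 (parallel, all between nodes 0 and 1) = 1/(1/220 + 1/1100 + 1/1.8) = 1.782 Ω
R_th = 1.782 Ω

Final answer: V_th = 0.09723 V, R_th = 1.782 Ω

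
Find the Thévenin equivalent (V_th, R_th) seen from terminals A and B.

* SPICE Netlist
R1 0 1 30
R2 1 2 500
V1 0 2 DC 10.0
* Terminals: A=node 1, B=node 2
Step 1 — V_th is the open-circuit voltage V_A - V_B (nothing connected across the terminals).
Nodal analysis, taking node 2 as the 0 V reference.
Source V1 fixes V_0 = 10 V.
KCL at each unknown node (sum of currents leaving = 0; resistances in Ω):
  Node 1: (V_1 - 10)/30 + (V_1 - 0)/500 = 0
Collecting terms: 0.03533 × V_1 = 0.3333  =>  V_1 = 9.434 V
V_th = V_1 - V_2 = 9.434 - 0 = 9.434 V
Step 2 — R_th: zero the source — replace V1 by a short circuit (node 2 merges into node 0) — and find the resistance seen between A (node 1) and B (node 0).
Reduce the network between node 1 (A) and node 0 (B) by series/parallel combination:
  Rp1 = R1 ‖ R2 (parallel, both between nodes 0 and 1) = 1/(1/30 + 1/500) = 28.3 Ω
R_th = 28.3 Ω

Final answer: V_th = 9.434 V, R_th = 28.3 Ω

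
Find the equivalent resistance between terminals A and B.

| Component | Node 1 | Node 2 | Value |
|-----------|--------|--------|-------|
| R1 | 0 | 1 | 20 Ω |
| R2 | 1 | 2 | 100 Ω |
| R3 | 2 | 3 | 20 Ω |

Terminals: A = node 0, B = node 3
Reduce the network between node 0 (A) and node 3 (B) by series/parallel combination:
  Rs1 = R1 + R2 (series, joined only at node 1) = 20 + 100 = 120 Ω
  Rs2 = R3 + Rs1 (series, joined only at node 2) = 20 + 120 = 140 Ω
R_eq = 140 Ω

Final answer: 140 Ω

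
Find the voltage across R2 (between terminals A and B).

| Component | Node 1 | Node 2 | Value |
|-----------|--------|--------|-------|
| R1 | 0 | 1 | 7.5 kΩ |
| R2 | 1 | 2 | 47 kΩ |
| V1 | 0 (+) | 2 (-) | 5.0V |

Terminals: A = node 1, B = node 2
R1 and R2 are in series across V1 (node 0 → node 1 → node 2), and the output A–B is taken across R2, so this is a voltage divider.
Series current: I = V1/(R1 + R2) = 5/(7500 + 47000) = 5/54500 = 0.00009174 A
V_R2 = I × R2 = V1 × R2/(R1 + R2) = 5 × 47000/54500 = 4.312 V

Final answer: 4.312 V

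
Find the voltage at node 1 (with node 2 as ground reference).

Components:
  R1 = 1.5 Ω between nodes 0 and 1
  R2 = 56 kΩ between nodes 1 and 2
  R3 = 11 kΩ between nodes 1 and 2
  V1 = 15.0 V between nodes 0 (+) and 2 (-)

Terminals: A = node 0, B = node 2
Nodal analysis, taking node 2 as the 0 V reference.
Source V1 fixes V_0 = 15 V.
KCL at each unknown node (sum of currents leaving = 0; resistances in Ω):
  Node 1: (V_1 - 15)/1.5 + (V_1 - 0)/56000 + (V_1 - 0)/11000 = 0
Collecting terms: 0.6668 × V_1 = 10  =>  V_1 = 15 V
The requested potential is V_1 = 15 V.

Final answer: V_1 = 15 V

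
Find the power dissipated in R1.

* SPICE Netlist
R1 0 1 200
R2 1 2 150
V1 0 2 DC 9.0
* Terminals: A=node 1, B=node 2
Nodal analysis, taking node 2 as the 0 V reference.
Source V1 fixes V_0 = 9 V.
KCL at each unknown node (sum of currents leaving = 0; resistances in Ω):
  Node 1: (V_1 - 9)/200 + (V_1 - 0)/150 = 0
Collecting terms: 0.01167 × V_1 = 0.045  =>  V_1 = 3.857 V
I_R1 = (V_0 - V_1)/R1 = (9 - 3.857)/200 = 0.02571 A
P_R1 = I_R1² × R1 = (0.02571)² × 200 = 0.1322 W

Final answer: 0.1322 W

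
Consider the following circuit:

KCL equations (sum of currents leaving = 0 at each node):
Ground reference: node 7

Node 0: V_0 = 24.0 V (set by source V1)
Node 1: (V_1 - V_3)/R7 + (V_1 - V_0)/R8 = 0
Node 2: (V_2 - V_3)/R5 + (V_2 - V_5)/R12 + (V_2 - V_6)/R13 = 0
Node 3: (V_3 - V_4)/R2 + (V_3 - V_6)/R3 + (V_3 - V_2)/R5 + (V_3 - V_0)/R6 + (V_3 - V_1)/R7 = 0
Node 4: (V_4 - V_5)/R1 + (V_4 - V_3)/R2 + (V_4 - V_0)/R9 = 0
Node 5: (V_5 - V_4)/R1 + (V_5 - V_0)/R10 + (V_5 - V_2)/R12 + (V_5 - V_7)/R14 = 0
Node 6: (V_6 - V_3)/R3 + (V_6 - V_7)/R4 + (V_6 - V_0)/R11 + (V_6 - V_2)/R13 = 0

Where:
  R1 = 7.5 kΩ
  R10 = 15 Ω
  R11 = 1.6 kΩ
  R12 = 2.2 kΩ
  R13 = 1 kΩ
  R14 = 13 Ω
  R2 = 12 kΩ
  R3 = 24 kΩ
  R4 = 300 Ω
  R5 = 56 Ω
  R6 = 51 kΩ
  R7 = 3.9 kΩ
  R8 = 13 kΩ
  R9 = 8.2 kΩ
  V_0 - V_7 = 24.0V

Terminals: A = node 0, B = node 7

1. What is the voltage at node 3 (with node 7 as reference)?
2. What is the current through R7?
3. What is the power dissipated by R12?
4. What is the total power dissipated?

Nodal analysis, taking node 7 as the 0 V reference.
Source V1 fixes V_0 = 24 V.
KCL at each unknown node (sum of currents leaving = 0; resistances in Ω):
  Node 1: (V_1 - V_3)/3900 + (V_1 - 24)/13000 = 0
  Node 2: (V_2 - V_3)/56 + (V_2 - V_5)/2200 + (V_2 - V_6)/1000 = 0
  Node 3: (V_3 - V_4)/12000 + (V_3 - V_6)/24000 + (V_3 - V_2)/56 + (V_3 - 24)/51000 + (V_3 - V_1)/3900 = 0
  Node 4: (V_4 - V_5)/7500 + (V_4 - V_3)/12000 + (V_4 - 24)/8200 = 0
  Node 5: (V_5 - V_4)/7500 + (V_5 - 24)/15 + (V_5 - V_2)/2200 + (V_5 - 0)/13 = 0
  Node 6: (V_6 - V_3)/24000 + (V_6 - 0)/300 + (V_6 - 24)/1600 + (V_6 - V_2)/1000 = 0
Collecting terms (coefficients in siemens):
  0.0003333·V_1 - 0.0002564·V_3 = 0.001846
  0.01931·V_2 - 0.01786·V_3 - 0.0004545·V_5 - 0.001·V_6 = 0
  0.01826·V_3 - 0.0002564·V_1 - 0.01786·V_2 - 0.00008333·V_4 - 0.00004167·V_6 = 0.0004706
  0.0003386·V_4 - 0.00008333·V_3 - 0.0001333·V_5 = 0.002927
  0.1442·V_5 - 0.0004545·V_2 - 0.0001333·V_4 = 1.6
  0.005·V_6 - 0.001·V_2 - 0.00004167·V_3 = 0.015
Solving these 6 simultaneous equations (Gaussian elimination) gives:
  V_1 = 11.65 V, V_2 = 7.845 V, V_3 = 7.941 V, V_4 = 14.98 V
  V_5 = 11.14 V, V_6 = 4.635 V
Part 1:
  Read off the nodal solution: V_3 = 7.941 V
Part 2:
  I_R7 = (V_1 - V_3)/R7 = (11.65 - 7.941)/3900 = 0.0009502 A
  Magnitude: I_R7 = 0.0009502 A
Part 3:
  I_R12 = (V_2 - V_5)/R12 = (7.845 - 11.14)/2200 = -0.001496 A
  P_R12 = I_R12² × R12 = (-0.001496)² × 2200 = 0.004923 W
Part 4:
  Power in each resistor, P = (ΔV)²/R:
    P_R1 = (14.98 - 11.14)²/7500 = 0.001973 W
    P_R2 = (7.941 - 14.98)²/12000 = 0.004132 W
    P_R3 = (7.941 - 4.635)²/24000 = 0.0004554 W
    P_R4 = (4.635 - 0)²/300 = 0.07162 W
    P_R5 = (7.845 - 7.941)²/56 = 0.0001645 W
    P_R6 = (24 - 7.941)²/51000 = 0.005057 W
    P_R7 = (11.65 - 7.941)²/3900 = 0.003521 W
    P_R8 = (24 - 11.65)²/13000 = 0.01174 W
    P_R9 = (24 - 14.98)²/8200 = 0.009916 W
    P_R10 = (24 - 11.14)²/15 = 11.03 W
    P_R11 = (24 - 4.635)²/1600 = 0.2344 W
    P_R12 = (7.845 - 11.14)²/2200 = 0.004923 W
    P_R13 = (7.845 - 4.635)²/1000 = 0.0103 W
    P_R14 = (11.14 - 0)²/13 = 9.539 W
  P_total = P_R1 + P_R2 + P_R3 + P_R4 + P_R5 + P_R6 + P_R7 + P_R8 + P_R9 + P_R10 + P_R11 + P_R12 + P_R13 + P_R14 = 20.93 W

Final answers:
1. V_3 = 7.941 V
2. I_R7 = 0.0009502 A
3. P_R12 = 0.004923 W
4. P_total = 20.93 W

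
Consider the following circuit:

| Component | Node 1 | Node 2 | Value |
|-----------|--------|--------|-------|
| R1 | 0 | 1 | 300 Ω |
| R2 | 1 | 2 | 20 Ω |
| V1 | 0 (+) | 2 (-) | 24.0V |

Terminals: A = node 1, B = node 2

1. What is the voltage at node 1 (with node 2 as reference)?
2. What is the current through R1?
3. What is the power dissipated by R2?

Nodal analysis, taking node 2 as the 0 V reference.
Source V1 fixes V_0 = 24 V.
KCL at each unknown node (sum of currents leaving = 0; resistances in Ω):
  Node 1: (V_1 - 24)/300 + (V_1 - 0)/20 = 0
Collecting terms: 0.05333 × V_1 = 0.08  =>  V_1 = 1.5 V
Part 1:
  Read off the nodal solution: V_1 = 1.5 V
Part 2:
  I_R1 = (V_0 - V_1)/R1 = (24 - 1.5)/300 = 0.075 A
  Magnitude: I_R1 = 0.075 A
Part 3:
  I_R2 = (V_1 - V_2)/R2 = (1.5 - 0)/20 = 0.075 A
  P_R2 = I_R2² × R2 = (0.075)² × 20 = 0.1125 W

Final answers:
1. V_1 = 1.5 V
2. I_R1 = 0.075 A
3. P_R2 = 0.1125 W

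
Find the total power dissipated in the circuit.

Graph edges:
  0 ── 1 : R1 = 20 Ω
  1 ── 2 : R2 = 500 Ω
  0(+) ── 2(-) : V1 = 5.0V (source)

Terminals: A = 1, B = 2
Nodal analysis, taking node 2 as the 0 V reference.
Source V1 fixes V_0 = 5 V.
KCL at each unknown node (sum of currents leaving = 0; resistances in Ω):
  Node 1: (V_1 - 5)/20 + (V_1 - 0)/500 = 0
Collecting terms: 0.052 × V_1 = 0.25  =>  V_1 = 4.808 V
Power in each resistor, P = (ΔV)²/R:
  P_R1 = (5 - 4.808)²/20 = 0.001849 W
  P_R2 = (4.808 - 0)²/500 = 0.04623 W
P_total = P_R1 + P_R2 = 0.04808 W

Final answer: 0.04808 W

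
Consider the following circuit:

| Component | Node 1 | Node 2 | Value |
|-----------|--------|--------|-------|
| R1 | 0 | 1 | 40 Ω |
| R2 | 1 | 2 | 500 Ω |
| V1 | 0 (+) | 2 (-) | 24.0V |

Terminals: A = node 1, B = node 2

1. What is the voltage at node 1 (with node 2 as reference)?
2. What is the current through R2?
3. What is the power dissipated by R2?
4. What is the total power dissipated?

Nodal analysis, taking node 2 as the 0 V reference.
Source V1 fixes V_0 = 24 V.
KCL at each unknown node (sum of currents leaving = 0; resistances in Ω):
  Node 1: (V_1 - 24)/40 + (V_1 - 0)/500 = 0
Collecting terms: 0.027 × V_1 = 0.6  =>  V_1 = 22.22 V
Part 1:
  Read off the nodal solution: V_1 = 22.22 V
Part 2:
  I_R2 = (V_1 - V_2)/R2 = (22.22 - 0)/500 = 0.04444 A
  Magnitude: I_R2 = 0.04444 A
Part 3:
  I_R2 = (V_1 - V_2)/R2 = (22.22 - 0)/500 = 0.04444 A
  P_R2 = I_R2² × R2 = (0.04444)² × 500 = 0.9877 W
Part 4:
  Power in each resistor, P = (ΔV)²/R:
    P_R1 = (24 - 22.22)²/40 = 0.07901 W
    P_R2 = (22.22 - 0)²/500 = 0.9877 W
  P_total = P_R1 + P_R2 = 1.067 W

Final answers:
1. V_1 = 22.22 V
2. I_R2 = 0.04444 A
3. P_R2 = 0.9877 W
4. P_total = 1.067 W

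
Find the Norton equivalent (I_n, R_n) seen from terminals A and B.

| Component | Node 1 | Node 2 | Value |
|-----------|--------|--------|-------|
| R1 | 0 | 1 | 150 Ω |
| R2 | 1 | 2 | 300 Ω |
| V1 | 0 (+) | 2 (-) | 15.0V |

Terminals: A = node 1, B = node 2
Find the Thévenin equivalent first; then I_n = V_th/R_th and R_n = R_th.
Step 1 — V_th is the open-circuit voltage V_A - V_B (nothing connected across the terminals).
Nodal analysis, taking node 2 as the 0 V reference.
Source V1 fixes V_0 = 15 V.
KCL at each unknown node (sum of currents leaving = 0; resistances in Ω):
  Node 1: (V_1 - 15)/150 + (V_1 - 0)/300 = 0
Collecting terms: 0.01 × V_1 = 0.1  =>  V_1 = 10 V
V_th = V_1 - V_2 = 10 - 0 = 10 V
Step 2 — R_th: zero the source — replace V1 by a short circuit (node 2 merges into node 0) — and find the resistance seen between A (node 1) and B (node 0).
Reduce the network between node 1 (A) and node 0 (B) by series/parallel combination:
  Rp1 = R1 ‖ R2 (parallel, both between nodes 0 and 1) = 1/(1/150 + 1/300) = 100 Ω
R_th = 100 Ω
I_n = V_th/R_th = 10/100 = 0.1 A, and R_n = R_th = 100 Ω

Final answer: I_n = 0.1 A, R_n = 100 Ω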